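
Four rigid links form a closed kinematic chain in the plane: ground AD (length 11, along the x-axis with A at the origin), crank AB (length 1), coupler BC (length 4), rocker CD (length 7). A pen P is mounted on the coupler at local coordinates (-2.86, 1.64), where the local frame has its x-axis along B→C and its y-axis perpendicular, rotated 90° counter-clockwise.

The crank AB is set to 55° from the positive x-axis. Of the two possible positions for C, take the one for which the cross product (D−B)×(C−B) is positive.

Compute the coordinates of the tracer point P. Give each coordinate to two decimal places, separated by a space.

-2.67 1.40

A=(0,0), D=(11.00,0)
B = A + 1.00·(cos55°, sin55°) = (0.5736, 0.8192)
|BD| = 10.4586
circle(B,4.00) ∩ circle(D,7.00): a=3.6516, h=1.6327
  candidates: C₊=(4.3419,2.1608) cross=17.076; C₋=(4.0861,-1.0945) cross=-17.076
  mode + wants cross > 0 → take C=(4.3419,2.1608) (cross=17.076)
ex = (C−B)/|BC| = (0.9421,0.3354); ey = (-0.3354,0.9421)
P = B + -2.86·ex + 1.64·ey = (-2.6708,1.4049)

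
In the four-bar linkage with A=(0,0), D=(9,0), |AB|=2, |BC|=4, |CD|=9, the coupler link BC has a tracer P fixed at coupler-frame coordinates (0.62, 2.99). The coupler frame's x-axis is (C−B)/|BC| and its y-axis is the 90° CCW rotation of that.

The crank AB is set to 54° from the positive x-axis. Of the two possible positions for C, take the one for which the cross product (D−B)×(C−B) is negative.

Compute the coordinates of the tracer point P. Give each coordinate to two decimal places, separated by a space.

A=(0,0), D=(9.00,0)
B = A + 2.00·(cos54°, sin54°) = (1.1756, 1.6180)
|BD| = 7.9900
circle(B,4.00) ∩ circle(D,9.00): a=-0.0726, h=3.9993
  candidates: C₊=(1.9144,5.5492) cross=31.955; C₋=(0.2946,-2.2837) cross=-31.955
  mode - wants cross < 0 → take C=(0.2946,-2.2837) (cross=-31.955)
ex = (C−B)/|BC| = (-0.2203,-0.9754); ey = (0.9754,-0.2203)
P = B + 0.62·ex + 2.99·ey = (3.9556,0.3547)

3.96 0.35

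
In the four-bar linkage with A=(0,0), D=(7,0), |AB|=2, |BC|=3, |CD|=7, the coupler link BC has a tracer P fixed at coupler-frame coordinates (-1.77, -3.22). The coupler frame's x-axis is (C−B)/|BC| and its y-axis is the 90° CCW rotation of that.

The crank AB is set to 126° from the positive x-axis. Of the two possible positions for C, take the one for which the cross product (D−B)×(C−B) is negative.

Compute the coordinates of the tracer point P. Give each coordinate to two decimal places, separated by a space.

-4.84 1.87

A=(0,0), D=(7.00,0)
B = A + 2.00·(cos126°, sin126°) = (-1.1756, 1.6180)
|BD| = 8.3341
circle(B,3.00) ∩ circle(D,7.00): a=1.7673, h=2.4242
  candidates: C₊=(1.0288,3.6530) cross=20.203; C₋=(0.0875,-1.1031) cross=-20.203
  mode - wants cross < 0 → take C=(0.0875,-1.1031) (cross=-20.203)
ex = (C−B)/|BC| = (0.4210,-0.9071); ey = (0.9071,0.4210)
P = B + -1.77·ex + -3.22·ey = (-4.8415,1.8679)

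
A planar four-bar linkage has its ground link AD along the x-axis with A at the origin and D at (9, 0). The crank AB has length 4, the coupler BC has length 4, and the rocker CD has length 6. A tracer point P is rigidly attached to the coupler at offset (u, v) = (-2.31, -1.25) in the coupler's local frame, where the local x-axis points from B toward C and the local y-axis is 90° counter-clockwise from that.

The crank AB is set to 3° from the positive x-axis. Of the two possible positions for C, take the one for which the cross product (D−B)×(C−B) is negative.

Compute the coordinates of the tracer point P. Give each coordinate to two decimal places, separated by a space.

A=(0,0), D=(9.00,0)
B = A + 4.00·(cos3°, sin3°) = (3.9945, 0.2093)
|BD| = 5.0099
circle(B,4.00) ∩ circle(D,6.00): a=0.5089, h=3.9675
  candidates: C₊=(4.6687,4.1521) cross=19.877; C₋=(4.3372,-3.7760) cross=-19.877
  mode - wants cross < 0 → take C=(4.3372,-3.7760) (cross=-19.877)
ex = (C−B)/|BC| = (0.0857,-0.9963); ey = (0.9963,0.0857)
P = B + -2.31·ex + -1.25·ey = (2.5512,2.4038)

2.55 2.40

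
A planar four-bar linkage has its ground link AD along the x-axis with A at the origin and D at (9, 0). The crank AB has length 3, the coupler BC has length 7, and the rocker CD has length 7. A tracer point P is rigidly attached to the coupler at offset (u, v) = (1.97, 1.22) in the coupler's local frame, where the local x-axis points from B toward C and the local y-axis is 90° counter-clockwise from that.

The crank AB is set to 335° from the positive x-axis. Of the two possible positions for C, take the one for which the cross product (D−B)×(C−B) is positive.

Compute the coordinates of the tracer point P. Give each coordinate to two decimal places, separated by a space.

2.08 0.96

A=(0,0), D=(9.00,0)
B = A + 3.00·(cos335°, sin335°) = (2.7189, -1.2679)
|BD| = 6.4078
circle(B,7.00) ∩ circle(D,7.00): a=3.2039, h=6.2238
  candidates: C₊=(4.6280,5.4668) cross=39.880; C₋=(7.0909,-6.7346) cross=-39.880
  mode + wants cross > 0 → take C=(4.6280,5.4668) (cross=39.880)
ex = (C−B)/|BC| = (0.2727,0.9621); ey = (-0.9621,0.2727)
P = B + 1.97·ex + 1.22·ey = (2.0824,0.9602)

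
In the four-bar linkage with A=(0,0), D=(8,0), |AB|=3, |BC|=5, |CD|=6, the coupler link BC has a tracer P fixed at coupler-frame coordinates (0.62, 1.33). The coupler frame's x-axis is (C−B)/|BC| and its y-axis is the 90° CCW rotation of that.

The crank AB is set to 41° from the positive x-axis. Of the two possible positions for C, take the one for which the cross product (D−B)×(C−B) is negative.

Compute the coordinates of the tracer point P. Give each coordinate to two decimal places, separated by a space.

A=(0,0), D=(8.00,0)
B = A + 3.00·(cos41°, sin41°) = (2.2641, 1.9682)
|BD| = 6.0642
circle(B,5.00) ∩ circle(D,6.00): a=2.1251, h=4.5259
  candidates: C₊=(5.7431,5.5594) cross=27.446; C₋=(2.8053,-3.0025) cross=-27.446
  mode - wants cross < 0 → take C=(2.8053,-3.0025) (cross=-27.446)
ex = (C−B)/|BC| = (0.1082,-0.9941); ey = (0.9941,0.1082)
P = B + 0.62·ex + 1.33·ey = (3.6534,1.4958)

3.65 1.50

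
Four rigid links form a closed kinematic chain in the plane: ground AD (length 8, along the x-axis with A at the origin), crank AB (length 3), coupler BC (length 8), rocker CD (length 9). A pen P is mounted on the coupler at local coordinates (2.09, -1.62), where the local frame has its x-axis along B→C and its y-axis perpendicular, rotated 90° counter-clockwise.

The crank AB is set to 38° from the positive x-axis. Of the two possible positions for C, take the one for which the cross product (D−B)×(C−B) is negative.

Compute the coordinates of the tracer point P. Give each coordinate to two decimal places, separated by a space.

A=(0,0), D=(8.00,0)
B = A + 3.00·(cos38°, sin38°) = (2.3640, 1.8470)
|BD| = 5.9309
circle(B,8.00) ∩ circle(D,9.00): a=1.5323, h=7.8519
  candidates: C₊=(6.2653,8.8312) cross=46.569; C₋=(1.3749,-6.0916) cross=-46.569
  mode - wants cross < 0 → take C=(1.3749,-6.0916) (cross=-46.569)
ex = (C−B)/|BC| = (-0.1236,-0.9923); ey = (0.9923,-0.1236)
P = B + 2.09·ex + -1.62·ey = (0.4981,-0.0267)

0.50 -0.03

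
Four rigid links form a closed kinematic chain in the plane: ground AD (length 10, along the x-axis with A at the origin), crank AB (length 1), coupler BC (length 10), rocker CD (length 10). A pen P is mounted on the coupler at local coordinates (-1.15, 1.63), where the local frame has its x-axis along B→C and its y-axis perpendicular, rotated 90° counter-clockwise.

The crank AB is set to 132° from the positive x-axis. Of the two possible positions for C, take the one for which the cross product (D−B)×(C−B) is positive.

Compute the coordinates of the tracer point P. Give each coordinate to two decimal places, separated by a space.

-2.66 0.78

A=(0,0), D=(10.00,0)
B = A + 1.00·(cos132°, sin132°) = (-0.6691, 0.7431)
|BD| = 10.6950
circle(B,10.00) ∩ circle(D,10.00): a=5.3475, h=8.4501
  candidates: C₊=(5.2526,8.8013) cross=90.374; C₋=(4.0783,-8.0581) cross=-90.374
  mode + wants cross > 0 → take C=(5.2526,8.8013) (cross=90.374)
ex = (C−B)/|BC| = (0.5922,0.8058); ey = (-0.8058,0.5922)
P = B + -1.15·ex + 1.63·ey = (-2.6636,0.7817)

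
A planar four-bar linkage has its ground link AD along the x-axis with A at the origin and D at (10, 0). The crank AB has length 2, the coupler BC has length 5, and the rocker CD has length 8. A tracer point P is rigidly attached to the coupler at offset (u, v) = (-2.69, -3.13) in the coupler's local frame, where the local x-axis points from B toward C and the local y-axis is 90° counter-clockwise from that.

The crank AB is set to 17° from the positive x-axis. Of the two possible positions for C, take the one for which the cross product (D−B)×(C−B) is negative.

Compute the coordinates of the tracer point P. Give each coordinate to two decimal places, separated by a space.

A=(0,0), D=(10.00,0)
B = A + 2.00·(cos17°, sin17°) = (1.9126, 0.5847)
|BD| = 8.1085
circle(B,5.00) ∩ circle(D,8.00): a=1.6494, h=4.7201
  candidates: C₊=(3.8981,5.1736) cross=38.273; C₋=(3.2173,-4.2420) cross=-38.273
  mode - wants cross < 0 → take C=(3.2173,-4.2420) (cross=-38.273)
ex = (C−B)/|BC| = (0.2609,-0.9654); ey = (0.9654,0.2609)
P = B + -2.69·ex + -3.13·ey = (-1.8109,2.3648)

-1.81 2.36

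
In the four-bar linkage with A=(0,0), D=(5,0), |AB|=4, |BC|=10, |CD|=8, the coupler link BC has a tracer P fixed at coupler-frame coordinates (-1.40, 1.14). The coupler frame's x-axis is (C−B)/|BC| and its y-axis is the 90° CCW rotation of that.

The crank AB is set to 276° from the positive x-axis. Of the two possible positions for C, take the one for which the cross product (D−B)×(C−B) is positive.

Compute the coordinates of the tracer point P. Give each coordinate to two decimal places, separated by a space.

-0.62 -5.46

A=(0,0), D=(5.00,0)
B = A + 4.00·(cos276°, sin276°) = (0.4181, -3.9781)
|BD| = 6.0679
circle(B,10.00) ∩ circle(D,8.00): a=6.0004, h=7.9997
  candidates: C₊=(-0.2956,5.9964) cross=48.541; C₋=(10.1937,-6.0849) cross=-48.541
  mode + wants cross > 0 → take C=(-0.2956,5.9964) (cross=48.541)
ex = (C−B)/|BC| = (-0.0714,0.9975); ey = (-0.9975,-0.0714)
P = B + -1.40·ex + 1.14·ey = (-0.6191,-5.4559)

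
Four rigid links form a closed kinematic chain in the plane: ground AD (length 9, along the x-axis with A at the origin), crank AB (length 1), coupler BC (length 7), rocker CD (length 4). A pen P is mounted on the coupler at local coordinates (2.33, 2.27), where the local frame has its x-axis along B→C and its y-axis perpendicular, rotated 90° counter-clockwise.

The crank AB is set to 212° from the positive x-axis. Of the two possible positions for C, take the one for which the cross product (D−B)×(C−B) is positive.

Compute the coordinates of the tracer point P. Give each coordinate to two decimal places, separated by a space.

0.44 2.46

A=(0,0), D=(9.00,0)
B = A + 1.00·(cos212°, sin212°) = (-0.8480, -0.5299)
|BD| = 9.8623
circle(B,7.00) ∩ circle(D,4.00): a=6.6042, h=2.3205
  candidates: C₊=(5.6219,2.1421) cross=22.885; C₋=(5.8713,-2.4922) cross=-22.885
  mode + wants cross > 0 → take C=(5.6219,2.1421) (cross=22.885)
ex = (C−B)/|BC| = (0.9243,0.3817); ey = (-0.3817,0.9243)
P = B + 2.33·ex + 2.27·ey = (0.4390,2.4576)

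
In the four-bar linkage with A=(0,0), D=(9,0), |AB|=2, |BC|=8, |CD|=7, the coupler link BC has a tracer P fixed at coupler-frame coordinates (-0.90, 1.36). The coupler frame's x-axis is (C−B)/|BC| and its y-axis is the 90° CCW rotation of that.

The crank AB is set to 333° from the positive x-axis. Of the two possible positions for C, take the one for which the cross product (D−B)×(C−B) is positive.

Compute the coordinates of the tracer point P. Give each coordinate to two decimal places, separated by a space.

A=(0,0), D=(9.00,0)
B = A + 2.00·(cos333°, sin333°) = (1.7820, -0.9080)
|BD| = 7.2749
circle(B,8.00) ∩ circle(D,7.00): a=4.6684, h=6.4966
  candidates: C₊=(5.6030,6.1205) cross=47.262; C₋=(7.2247,-6.7711) cross=-47.262
  mode + wants cross > 0 → take C=(5.6030,6.1205) (cross=47.262)
ex = (C−B)/|BC| = (0.4776,0.8786); ey = (-0.8786,0.4776)
P = B + -0.90·ex + 1.36·ey = (0.1573,-1.0491)

0.16 -1.05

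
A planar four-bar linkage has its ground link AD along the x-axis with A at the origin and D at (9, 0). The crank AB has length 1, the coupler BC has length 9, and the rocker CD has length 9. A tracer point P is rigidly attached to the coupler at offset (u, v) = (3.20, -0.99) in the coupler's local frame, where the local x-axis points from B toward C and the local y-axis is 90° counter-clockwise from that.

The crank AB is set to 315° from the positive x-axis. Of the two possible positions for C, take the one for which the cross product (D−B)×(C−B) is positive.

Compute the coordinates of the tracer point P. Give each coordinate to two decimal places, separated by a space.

2.85 1.86

A=(0,0), D=(9.00,0)
B = A + 1.00·(cos315°, sin315°) = (0.7071, -0.7071)
|BD| = 8.3230
circle(B,9.00) ∩ circle(D,9.00): a=4.1615, h=7.9801
  candidates: C₊=(4.1756,7.5977) cross=66.418; C₋=(5.5315,-8.3048) cross=-66.418
  mode + wants cross > 0 → take C=(4.1756,7.5977) (cross=66.418)
ex = (C−B)/|BC| = (0.3854,0.9228); ey = (-0.9228,0.3854)
P = B + 3.20·ex + -0.99·ey = (2.8539,1.8642)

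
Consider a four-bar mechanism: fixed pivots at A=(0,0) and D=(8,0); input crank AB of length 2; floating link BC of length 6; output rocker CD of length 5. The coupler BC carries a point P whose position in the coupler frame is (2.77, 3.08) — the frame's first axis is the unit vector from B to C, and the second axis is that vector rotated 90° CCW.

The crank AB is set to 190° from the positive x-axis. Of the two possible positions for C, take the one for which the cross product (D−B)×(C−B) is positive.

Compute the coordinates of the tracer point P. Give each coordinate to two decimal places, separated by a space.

A=(0,0), D=(8.00,0)
B = A + 2.00·(cos190°, sin190°) = (-1.9696, -0.3473)
|BD| = 9.9757
circle(B,6.00) ∩ circle(D,5.00): a=5.5392, h=2.3060
  candidates: C₊=(3.4859,2.1501) cross=23.004; C₋=(3.6465,-2.4590) cross=-23.004
  mode + wants cross > 0 → take C=(3.4859,2.1501) (cross=23.004)
ex = (C−B)/|BC| = (0.9093,0.4162); ey = (-0.4162,0.9093)
P = B + 2.77·ex + 3.08·ey = (-0.7330,3.6062)

-0.73 3.61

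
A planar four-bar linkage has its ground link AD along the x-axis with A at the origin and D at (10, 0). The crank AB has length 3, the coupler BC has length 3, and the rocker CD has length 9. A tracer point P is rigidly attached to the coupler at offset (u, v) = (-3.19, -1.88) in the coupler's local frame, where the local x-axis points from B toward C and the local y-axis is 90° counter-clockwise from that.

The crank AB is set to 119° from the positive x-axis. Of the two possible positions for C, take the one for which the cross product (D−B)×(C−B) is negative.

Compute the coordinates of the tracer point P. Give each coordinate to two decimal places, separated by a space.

-5.15 2.80

A=(0,0), D=(10.00,0)
B = A + 3.00·(cos119°, sin119°) = (-1.4544, 2.6239)
|BD| = 11.7511
circle(B,3.00) ∩ circle(D,9.00): a=2.8120, h=1.0453
  candidates: C₊=(1.5200,3.0148) cross=12.283; C₋=(1.0532,0.9771) cross=-12.283
  mode - wants cross < 0 → take C=(1.0532,0.9771) (cross=-12.283)
ex = (C−B)/|BC| = (0.8359,-0.5489); ey = (0.5489,0.8359)
P = B + -3.19·ex + -1.88·ey = (-5.1528,2.8035)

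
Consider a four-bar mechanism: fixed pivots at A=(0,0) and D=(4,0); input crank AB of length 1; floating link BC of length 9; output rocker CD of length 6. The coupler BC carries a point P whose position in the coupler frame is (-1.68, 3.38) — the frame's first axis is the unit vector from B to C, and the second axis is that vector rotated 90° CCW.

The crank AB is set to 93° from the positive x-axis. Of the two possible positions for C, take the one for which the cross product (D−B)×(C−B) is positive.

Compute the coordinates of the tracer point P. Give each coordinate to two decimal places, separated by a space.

A=(0,0), D=(4.00,0)
B = A + 1.00·(cos93°, sin93°) = (-0.0523, 0.9986)
|BD| = 4.1736
circle(B,9.00) ∩ circle(D,6.00): a=7.4779, h=5.0082
  candidates: C₊=(8.4066,4.0721) cross=20.902; C₋=(6.0100,-5.6533) cross=-20.902
  mode + wants cross > 0 → take C=(8.4066,4.0721) (cross=20.902)
ex = (C−B)/|BC| = (0.9399,0.3415); ey = (-0.3415,0.9399)
P = B + -1.68·ex + 3.38·ey = (-2.7856,3.6017)

-2.79 3.60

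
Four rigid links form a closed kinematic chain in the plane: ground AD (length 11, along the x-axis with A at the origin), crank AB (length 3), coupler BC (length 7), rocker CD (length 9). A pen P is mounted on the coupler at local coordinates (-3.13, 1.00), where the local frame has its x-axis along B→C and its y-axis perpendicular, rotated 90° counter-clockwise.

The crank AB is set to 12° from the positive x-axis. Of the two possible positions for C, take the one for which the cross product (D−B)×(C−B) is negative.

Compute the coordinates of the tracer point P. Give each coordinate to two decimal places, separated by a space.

A=(0,0), D=(11.00,0)
B = A + 3.00·(cos12°, sin12°) = (2.9344, 0.6237)
|BD| = 8.0896
circle(B,7.00) ∩ circle(D,9.00): a=2.0670, h=6.6879
  candidates: C₊=(5.5109,7.1323) cross=54.102; C₋=(4.4796,-6.2036) cross=-54.102
  mode - wants cross < 0 → take C=(4.4796,-6.2036) (cross=-54.102)
ex = (C−B)/|BC| = (0.2207,-0.9753); ey = (0.9753,0.2207)
P = B + -3.13·ex + 1.00·ey = (3.2189,3.8973)

3.22 3.90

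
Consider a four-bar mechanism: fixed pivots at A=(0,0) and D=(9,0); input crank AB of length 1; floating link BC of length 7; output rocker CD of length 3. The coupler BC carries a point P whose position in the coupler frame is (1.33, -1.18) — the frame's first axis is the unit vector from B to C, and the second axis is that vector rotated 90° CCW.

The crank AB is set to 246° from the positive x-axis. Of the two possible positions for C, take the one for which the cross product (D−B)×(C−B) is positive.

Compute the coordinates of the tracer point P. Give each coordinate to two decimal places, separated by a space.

1.22 -1.63

A=(0,0), D=(9.00,0)
B = A + 1.00·(cos246°, sin246°) = (-0.4067, -0.9135)
|BD| = 9.4510
circle(B,7.00) ∩ circle(D,3.00): a=6.8417, h=1.4804
  candidates: C₊=(6.2598,1.2212) cross=13.991; C₋=(6.5460,-1.7256) cross=-13.991
  mode + wants cross > 0 → take C=(6.2598,1.2212) (cross=13.991)
ex = (C−B)/|BC| = (0.9524,0.3050); ey = (-0.3050,0.9524)
P = B + 1.33·ex + -1.18·ey = (1.2198,-1.6317)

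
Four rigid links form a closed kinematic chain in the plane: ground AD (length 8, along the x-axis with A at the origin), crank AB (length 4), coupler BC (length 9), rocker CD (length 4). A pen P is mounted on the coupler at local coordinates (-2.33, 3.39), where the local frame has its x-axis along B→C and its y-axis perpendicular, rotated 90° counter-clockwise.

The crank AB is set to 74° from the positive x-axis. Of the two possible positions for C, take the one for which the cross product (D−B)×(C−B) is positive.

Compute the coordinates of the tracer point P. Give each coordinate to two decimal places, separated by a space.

-1.06 7.34

A=(0,0), D=(8.00,0)
B = A + 4.00·(cos74°, sin74°) = (1.1025, 3.8450)
|BD| = 7.8968
circle(B,9.00) ∩ circle(D,4.00): a=8.0640, h=3.9965
  candidates: C₊=(10.0920,3.4093) cross=31.560; C₋=(6.2001,-3.5722) cross=-31.560
  mode + wants cross > 0 → take C=(10.0920,3.4093) (cross=31.560)
ex = (C−B)/|BC| = (0.9988,-0.0484); ey = (0.0484,0.9988)
P = B + -2.33·ex + 3.39·ey = (-1.0606,7.3439)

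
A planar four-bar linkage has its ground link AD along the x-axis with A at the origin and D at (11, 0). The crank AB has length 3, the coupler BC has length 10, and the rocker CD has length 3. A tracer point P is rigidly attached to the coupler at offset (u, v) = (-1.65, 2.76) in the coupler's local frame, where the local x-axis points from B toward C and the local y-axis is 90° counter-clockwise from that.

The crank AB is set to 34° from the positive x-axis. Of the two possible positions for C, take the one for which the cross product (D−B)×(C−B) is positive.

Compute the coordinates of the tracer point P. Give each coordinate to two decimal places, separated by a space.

0.58 4.27

A=(0,0), D=(11.00,0)
B = A + 3.00·(cos34°, sin34°) = (2.4871, 1.6776)
|BD| = 8.6766
circle(B,10.00) ∩ circle(D,3.00): a=9.5823, h=2.8600
  candidates: C₊=(12.4416,2.6309) cross=24.815; C₋=(11.3356,-2.9812) cross=-24.815
  mode + wants cross > 0 → take C=(12.4416,2.6309) (cross=24.815)
ex = (C−B)/|BC| = (0.9954,0.0953); ey = (-0.0953,0.9954)
P = B + -1.65·ex + 2.76·ey = (0.5815,4.2677)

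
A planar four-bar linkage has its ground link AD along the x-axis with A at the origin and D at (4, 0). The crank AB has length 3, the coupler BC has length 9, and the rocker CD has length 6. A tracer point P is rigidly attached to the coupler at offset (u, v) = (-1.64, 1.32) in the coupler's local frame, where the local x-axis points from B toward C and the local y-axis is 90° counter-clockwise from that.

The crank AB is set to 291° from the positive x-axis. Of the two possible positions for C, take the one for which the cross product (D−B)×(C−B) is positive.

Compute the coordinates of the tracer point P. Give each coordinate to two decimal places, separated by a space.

-0.59 -4.08

A=(0,0), D=(4.00,0)
B = A + 3.00·(cos291°, sin291°) = (1.0751, -2.8007)
|BD| = 4.0496
circle(B,9.00) ∩ circle(D,6.00): a=7.5809, h=4.8507
  candidates: C₊=(3.1957,5.9459) cross=19.644; C₋=(9.9054,-1.0612) cross=-19.644
  mode + wants cross > 0 → take C=(3.1957,5.9459) (cross=19.644)
ex = (C−B)/|BC| = (0.2356,0.9718); ey = (-0.9718,0.2356)
P = B + -1.64·ex + 1.32·ey = (-0.5942,-4.0835)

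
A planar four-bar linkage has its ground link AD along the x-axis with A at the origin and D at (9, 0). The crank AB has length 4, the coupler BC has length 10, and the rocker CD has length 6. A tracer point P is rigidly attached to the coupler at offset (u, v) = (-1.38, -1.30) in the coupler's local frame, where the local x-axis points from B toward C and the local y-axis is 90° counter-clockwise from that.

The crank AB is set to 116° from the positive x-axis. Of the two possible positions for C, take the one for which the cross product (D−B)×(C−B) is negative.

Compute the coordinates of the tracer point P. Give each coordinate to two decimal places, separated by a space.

A=(0,0), D=(9.00,0)
B = A + 4.00·(cos116°, sin116°) = (-1.7535, 3.5952)
|BD| = 11.3386
circle(B,10.00) ∩ circle(D,6.00): a=8.4915, h=5.2815
  candidates: C₊=(7.9745,5.9117) cross=59.885; C₋=(4.6252,-4.1063) cross=-59.885
  mode - wants cross < 0 → take C=(4.6252,-4.1063) (cross=-59.885)
ex = (C−B)/|BC| = (0.6379,-0.7701); ey = (0.7701,0.6379)
P = B + -1.38·ex + -1.30·ey = (-3.6349,3.8287)

-3.63 3.83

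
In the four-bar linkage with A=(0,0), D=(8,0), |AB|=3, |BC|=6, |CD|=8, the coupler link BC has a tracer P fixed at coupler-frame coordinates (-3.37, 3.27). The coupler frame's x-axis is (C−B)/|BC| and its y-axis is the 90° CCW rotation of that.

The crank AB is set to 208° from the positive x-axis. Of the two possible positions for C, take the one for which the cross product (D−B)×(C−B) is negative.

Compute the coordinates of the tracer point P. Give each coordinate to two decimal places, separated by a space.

-3.15 3.26

A=(0,0), D=(8.00,0)
B = A + 3.00·(cos208°, sin208°) = (-2.6488, -1.4084)
|BD| = 10.7416
circle(B,6.00) ∩ circle(D,8.00): a=4.0674, h=4.4109
  candidates: C₊=(0.8051,3.4977) cross=47.380; C₋=(1.9618,-5.2479) cross=-47.380
  mode - wants cross < 0 → take C=(1.9618,-5.2479) (cross=-47.380)
ex = (C−B)/|BC| = (0.7684,-0.6399); ey = (0.6399,0.7684)
P = B + -3.37·ex + 3.27·ey = (-3.1460,3.2609)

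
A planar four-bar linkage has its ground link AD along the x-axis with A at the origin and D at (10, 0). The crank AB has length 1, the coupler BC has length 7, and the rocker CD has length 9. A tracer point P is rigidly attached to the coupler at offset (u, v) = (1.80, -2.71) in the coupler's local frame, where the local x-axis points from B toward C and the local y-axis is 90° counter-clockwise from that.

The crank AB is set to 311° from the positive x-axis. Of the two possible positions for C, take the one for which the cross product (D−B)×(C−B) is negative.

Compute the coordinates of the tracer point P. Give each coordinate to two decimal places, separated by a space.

-0.80 -3.66

A=(0,0), D=(10.00,0)
B = A + 1.00·(cos311°, sin311°) = (0.6561, -0.7547)
|BD| = 9.3744
circle(B,7.00) ∩ circle(D,9.00): a=2.9804, h=6.3338
  candidates: C₊=(3.1169,5.7985) cross=59.376; C₋=(4.1367,-6.8280) cross=-59.376
  mode - wants cross < 0 → take C=(4.1367,-6.8280) (cross=-59.376)
ex = (C−B)/|BC| = (0.4972,-0.8676); ey = (0.8676,0.4972)
P = B + 1.80·ex + -2.71·ey = (-0.8002,-3.6639)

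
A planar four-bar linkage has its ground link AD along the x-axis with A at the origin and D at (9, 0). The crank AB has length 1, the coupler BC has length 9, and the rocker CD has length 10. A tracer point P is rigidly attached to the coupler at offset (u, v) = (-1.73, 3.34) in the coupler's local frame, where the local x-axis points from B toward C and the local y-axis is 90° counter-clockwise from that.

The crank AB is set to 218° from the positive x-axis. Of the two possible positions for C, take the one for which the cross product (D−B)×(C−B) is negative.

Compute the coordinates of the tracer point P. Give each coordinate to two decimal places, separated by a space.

A=(0,0), D=(9.00,0)
B = A + 1.00·(cos218°, sin218°) = (-0.7880, -0.6157)
|BD| = 9.8074
circle(B,9.00) ∩ circle(D,10.00): a=3.9350, h=8.0942
  candidates: C₊=(2.6311,7.7096) cross=79.382; C₋=(3.6474,-8.4468) cross=-79.382
  mode - wants cross < 0 → take C=(3.6474,-8.4468) (cross=-79.382)
ex = (C−B)/|BC| = (0.4928,-0.8701); ey = (0.8701,0.4928)
P = B + -1.73·ex + 3.34·ey = (1.2657,2.5357)

1.27 2.54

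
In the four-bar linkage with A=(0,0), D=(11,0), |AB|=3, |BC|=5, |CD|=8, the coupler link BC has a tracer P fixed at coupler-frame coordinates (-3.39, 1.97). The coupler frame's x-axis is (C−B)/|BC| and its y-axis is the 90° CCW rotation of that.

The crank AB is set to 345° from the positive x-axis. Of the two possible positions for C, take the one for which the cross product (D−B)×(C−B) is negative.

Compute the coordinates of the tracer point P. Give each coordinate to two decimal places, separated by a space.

A=(0,0), D=(11.00,0)
B = A + 3.00·(cos345°, sin345°) = (2.8978, -0.7765)
|BD| = 8.1393
circle(B,5.00) ∩ circle(D,8.00): a=1.6739, h=4.7115
  candidates: C₊=(4.1146,4.0732) cross=38.348; C₋=(5.0135,-5.3068) cross=-38.348
  mode - wants cross < 0 → take C=(5.0135,-5.3068) (cross=-38.348)
ex = (C−B)/|BC| = (0.4231,-0.9061); ey = (0.9061,0.4231)
P = B + -3.39·ex + 1.97·ey = (3.2483,3.1287)

3.25 3.13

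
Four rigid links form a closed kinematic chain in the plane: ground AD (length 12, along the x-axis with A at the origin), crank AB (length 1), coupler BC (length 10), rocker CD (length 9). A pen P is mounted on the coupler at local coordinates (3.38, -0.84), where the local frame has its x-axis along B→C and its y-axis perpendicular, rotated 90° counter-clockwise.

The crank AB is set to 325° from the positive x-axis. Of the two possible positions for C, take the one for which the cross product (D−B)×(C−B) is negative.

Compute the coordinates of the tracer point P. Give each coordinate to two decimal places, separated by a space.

A=(0,0), D=(12.00,0)
B = A + 1.00·(cos325°, sin325°) = (0.8192, -0.5736)
|BD| = 11.1956
circle(B,10.00) ∩ circle(D,9.00): a=6.4463, h=7.6449
  candidates: C₊=(6.8653,7.3916) cross=85.589; C₋=(7.6487,-7.8782) cross=-85.589
  mode - wants cross < 0 → take C=(7.6487,-7.8782) (cross=-85.589)
ex = (C−B)/|BC| = (0.6830,-0.7305); ey = (0.7305,0.6830)
P = B + 3.38·ex + -0.84·ey = (2.5139,-3.6162)

2.51 -3.62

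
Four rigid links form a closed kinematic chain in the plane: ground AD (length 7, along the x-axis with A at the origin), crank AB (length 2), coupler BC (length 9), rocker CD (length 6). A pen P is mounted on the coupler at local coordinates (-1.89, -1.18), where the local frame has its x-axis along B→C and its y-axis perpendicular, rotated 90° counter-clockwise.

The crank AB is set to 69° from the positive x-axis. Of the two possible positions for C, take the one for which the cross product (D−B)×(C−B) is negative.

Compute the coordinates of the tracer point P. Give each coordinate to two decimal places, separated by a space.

A=(0,0), D=(7.00,0)
B = A + 2.00·(cos69°, sin69°) = (0.7167, 1.8672)
|BD| = 6.5548
circle(B,9.00) ∩ circle(D,6.00): a=6.7100, h=5.9980
  candidates: C₊=(8.8573,5.7053) cross=39.316; C₋=(5.4402,-5.7937) cross=-39.316
  mode - wants cross < 0 → take C=(5.4402,-5.7937) (cross=-39.316)
ex = (C−B)/|BC| = (0.5248,-0.8512); ey = (0.8512,0.5248)
P = B + -1.89·ex + -1.18·ey = (-1.2796,2.8566)

-1.28 2.86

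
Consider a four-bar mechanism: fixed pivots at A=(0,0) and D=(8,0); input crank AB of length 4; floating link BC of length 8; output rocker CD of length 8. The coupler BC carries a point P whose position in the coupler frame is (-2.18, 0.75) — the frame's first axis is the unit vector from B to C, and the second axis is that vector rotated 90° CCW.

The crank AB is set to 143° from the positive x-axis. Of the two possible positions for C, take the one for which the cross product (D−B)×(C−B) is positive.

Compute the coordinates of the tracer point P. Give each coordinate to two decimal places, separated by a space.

-5.44 1.88

A=(0,0), D=(8.00,0)
B = A + 4.00·(cos143°, sin143°) = (-3.1945, 2.4073)
|BD| = 11.4504
circle(B,8.00) ∩ circle(D,8.00): a=5.7252, h=5.5876
  candidates: C₊=(3.5774,6.6664) cross=63.981; C₋=(1.2280,-4.2591) cross=-63.981
  mode + wants cross > 0 → take C=(3.5774,6.6664) (cross=63.981)
ex = (C−B)/|BC| = (0.8465,0.5324); ey = (-0.5324,0.8465)
P = B + -2.18·ex + 0.75·ey = (-5.4392,1.8815)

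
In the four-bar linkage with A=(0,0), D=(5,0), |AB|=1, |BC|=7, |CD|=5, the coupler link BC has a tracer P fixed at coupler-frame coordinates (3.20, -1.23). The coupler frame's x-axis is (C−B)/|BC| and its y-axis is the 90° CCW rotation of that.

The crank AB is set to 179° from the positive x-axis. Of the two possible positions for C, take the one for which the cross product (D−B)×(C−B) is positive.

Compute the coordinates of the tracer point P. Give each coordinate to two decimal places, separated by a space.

2.15 1.37

A=(0,0), D=(5.00,0)
B = A + 1.00·(cos179°, sin179°) = (-0.9998, 0.0175)
|BD| = 5.9999
circle(B,7.00) ∩ circle(D,5.00): a=5.0000, h=4.8990
  candidates: C₊=(4.0144,4.9019) cross=29.393; C₋=(3.9859,-4.8961) cross=-29.393
  mode + wants cross > 0 → take C=(4.0144,4.9019) (cross=29.393)
ex = (C−B)/|BC| = (0.7163,0.6978); ey = (-0.6978,0.7163)
P = B + 3.20·ex + -1.23·ey = (2.1506,1.3693)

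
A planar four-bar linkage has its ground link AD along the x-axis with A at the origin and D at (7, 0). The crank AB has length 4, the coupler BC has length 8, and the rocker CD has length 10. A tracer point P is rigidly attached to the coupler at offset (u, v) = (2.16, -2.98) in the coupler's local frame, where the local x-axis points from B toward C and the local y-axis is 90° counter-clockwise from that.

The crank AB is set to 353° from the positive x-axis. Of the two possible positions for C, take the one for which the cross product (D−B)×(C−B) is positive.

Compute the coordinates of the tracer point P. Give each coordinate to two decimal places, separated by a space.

A=(0,0), D=(7.00,0)
B = A + 4.00·(cos353°, sin353°) = (3.9702, -0.4875)
|BD| = 3.0688
circle(B,8.00) ∩ circle(D,10.00): a=-4.3311, h=6.7262
  candidates: C₊=(-1.3744,5.4653) cross=20.641; C₋=(0.7625,-7.8162) cross=-20.641
  mode + wants cross > 0 → take C=(-1.3744,5.4653) (cross=20.641)
ex = (C−B)/|BC| = (-0.6681,0.7441); ey = (-0.7441,-0.6681)
P = B + 2.16·ex + -2.98·ey = (4.7445,3.1106)

4.74 3.11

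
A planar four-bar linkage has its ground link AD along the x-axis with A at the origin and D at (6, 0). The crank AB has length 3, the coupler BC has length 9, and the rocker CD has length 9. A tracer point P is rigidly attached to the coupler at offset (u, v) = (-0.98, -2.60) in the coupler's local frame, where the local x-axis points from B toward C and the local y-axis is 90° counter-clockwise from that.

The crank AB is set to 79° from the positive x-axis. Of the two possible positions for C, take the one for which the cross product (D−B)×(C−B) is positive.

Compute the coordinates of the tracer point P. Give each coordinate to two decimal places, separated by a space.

A=(0,0), D=(6.00,0)
B = A + 3.00·(cos79°, sin79°) = (0.5724, 2.9449)
|BD| = 6.1750
circle(B,9.00) ∩ circle(D,9.00): a=3.0875, h=8.4538
  candidates: C₊=(7.3179,8.9030) cross=52.203; C₋=(-0.7454,-5.9581) cross=-52.203
  mode + wants cross > 0 → take C=(7.3179,8.9030) (cross=52.203)
ex = (C−B)/|BC| = (0.7495,0.6620); ey = (-0.6620,0.7495)
P = B + -0.98·ex + -2.60·ey = (1.5592,0.3474)

1.56 0.35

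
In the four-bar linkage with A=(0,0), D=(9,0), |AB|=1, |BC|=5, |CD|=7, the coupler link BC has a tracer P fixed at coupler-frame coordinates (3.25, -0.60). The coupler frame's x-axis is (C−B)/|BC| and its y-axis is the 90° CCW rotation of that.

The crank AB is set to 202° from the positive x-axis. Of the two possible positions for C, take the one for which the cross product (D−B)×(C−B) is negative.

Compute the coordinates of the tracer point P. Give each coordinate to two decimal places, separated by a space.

1.22 -2.89

A=(0,0), D=(9.00,0)
B = A + 1.00·(cos202°, sin202°) = (-0.9272, -0.3746)
|BD| = 9.9342
circle(B,5.00) ∩ circle(D,7.00): a=3.7592, h=3.2967
  candidates: C₊=(2.7050,3.0616) cross=32.751; C₋=(2.9536,-3.5273) cross=-32.751
  mode - wants cross < 0 → take C=(2.9536,-3.5273) (cross=-32.751)
ex = (C−B)/|BC| = (0.7762,-0.6305); ey = (0.6305,0.7762)
P = B + 3.25·ex + -0.60·ey = (1.2170,-2.8895)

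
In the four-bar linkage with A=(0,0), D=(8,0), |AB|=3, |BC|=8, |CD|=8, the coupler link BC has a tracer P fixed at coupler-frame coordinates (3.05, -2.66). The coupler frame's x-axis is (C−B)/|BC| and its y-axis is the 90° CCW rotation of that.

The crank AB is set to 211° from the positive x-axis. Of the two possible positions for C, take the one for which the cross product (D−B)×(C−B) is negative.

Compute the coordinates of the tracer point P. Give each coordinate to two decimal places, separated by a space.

-1.93 -5.54

A=(0,0), D=(8.00,0)
B = A + 3.00·(cos211°, sin211°) = (-2.5715, -1.5451)
|BD| = 10.6838
circle(B,8.00) ∩ circle(D,8.00): a=5.3419, h=5.9552
  candidates: C₊=(1.8530,5.1200) cross=63.624; C₋=(3.5755,-6.6651) cross=-63.624
  mode - wants cross < 0 → take C=(3.5755,-6.6651) (cross=-63.624)
ex = (C−B)/|BC| = (0.7684,-0.6400); ey = (0.6400,0.7684)
P = B + 3.05·ex + -2.66·ey = (-1.9304,-5.5410)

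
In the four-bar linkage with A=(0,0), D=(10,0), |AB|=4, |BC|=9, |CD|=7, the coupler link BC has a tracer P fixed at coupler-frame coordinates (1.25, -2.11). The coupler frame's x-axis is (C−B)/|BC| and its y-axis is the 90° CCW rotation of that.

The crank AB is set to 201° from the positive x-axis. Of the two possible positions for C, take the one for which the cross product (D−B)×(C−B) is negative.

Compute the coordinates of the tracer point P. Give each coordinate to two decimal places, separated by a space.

-3.30 -3.85

A=(0,0), D=(10.00,0)
B = A + 4.00·(cos201°, sin201°) = (-3.7343, -1.4335)
|BD| = 13.8089
circle(B,9.00) ∩ circle(D,7.00): a=8.0631, h=3.9982
  candidates: C₊=(3.8702,3.3802) cross=55.211; C₋=(4.7003,-4.5731) cross=-55.211
  mode - wants cross < 0 → take C=(4.7003,-4.5731) (cross=-55.211)
ex = (C−B)/|BC| = (0.9372,-0.3488); ey = (0.3488,0.9372)
P = B + 1.25·ex + -2.11·ey = (-3.2989,-3.8470)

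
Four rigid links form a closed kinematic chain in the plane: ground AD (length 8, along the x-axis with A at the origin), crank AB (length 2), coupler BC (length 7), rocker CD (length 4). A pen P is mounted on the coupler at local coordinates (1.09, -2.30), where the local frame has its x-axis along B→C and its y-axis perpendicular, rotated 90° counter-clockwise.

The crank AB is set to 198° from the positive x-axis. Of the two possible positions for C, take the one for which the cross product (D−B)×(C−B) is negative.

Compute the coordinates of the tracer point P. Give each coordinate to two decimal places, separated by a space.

A=(0,0), D=(8.00,0)
B = A + 2.00·(cos198°, sin198°) = (-1.9021, -0.6180)
|BD| = 9.9214
circle(B,7.00) ∩ circle(D,4.00): a=6.6238, h=2.2640
  candidates: C₊=(4.5678,2.0542) cross=22.462; C₋=(4.8498,-2.4650) cross=-22.462
  mode - wants cross < 0 → take C=(4.8498,-2.4650) (cross=-22.462)
ex = (C−B)/|BC| = (0.9646,-0.2639); ey = (0.2639,0.9646)
P = B + 1.09·ex + -2.30·ey = (-1.4576,-3.1241)

-1.46 -3.12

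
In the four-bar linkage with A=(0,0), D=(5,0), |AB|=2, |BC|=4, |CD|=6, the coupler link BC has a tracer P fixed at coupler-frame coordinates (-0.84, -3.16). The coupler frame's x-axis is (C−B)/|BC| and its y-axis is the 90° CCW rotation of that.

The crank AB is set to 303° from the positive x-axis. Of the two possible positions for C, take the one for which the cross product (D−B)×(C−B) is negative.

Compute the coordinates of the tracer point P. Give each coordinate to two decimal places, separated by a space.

A=(0,0), D=(5.00,0)
B = A + 2.00·(cos303°, sin303°) = (1.0893, -1.6773)
|BD| = 4.2553
circle(B,4.00) ∩ circle(D,6.00): a=-0.2224, h=3.9938
  candidates: C₊=(-0.6894,1.9054) cross=16.995; C₋=(2.4592,-5.4355) cross=-16.995
  mode - wants cross < 0 → take C=(2.4592,-5.4355) (cross=-16.995)
ex = (C−B)/|BC| = (0.3425,-0.9395); ey = (0.9395,0.3425)
P = B + -0.84·ex + -3.16·ey = (-2.1673,-1.9703)

-2.17 -1.97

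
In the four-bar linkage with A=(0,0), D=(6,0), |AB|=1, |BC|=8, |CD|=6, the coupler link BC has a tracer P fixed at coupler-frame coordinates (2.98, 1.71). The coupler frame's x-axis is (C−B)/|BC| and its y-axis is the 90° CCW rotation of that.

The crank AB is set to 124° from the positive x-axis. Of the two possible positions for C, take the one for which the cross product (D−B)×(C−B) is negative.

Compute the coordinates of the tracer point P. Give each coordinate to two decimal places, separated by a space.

A=(0,0), D=(6.00,0)
B = A + 1.00·(cos124°, sin124°) = (-0.5592, 0.8290)
|BD| = 6.6114
circle(B,8.00) ∩ circle(D,6.00): a=5.4233, h=5.8812
  candidates: C₊=(5.5587,5.9838) cross=38.883; C₋=(4.0838,-5.6858) cross=-38.883
  mode - wants cross < 0 → take C=(4.0838,-5.6858) (cross=-38.883)
ex = (C−B)/|BC| = (0.5804,-0.8144); ey = (0.8144,0.5804)
P = B + 2.98·ex + 1.71·ey = (2.5629,-0.6053)

2.56 -0.61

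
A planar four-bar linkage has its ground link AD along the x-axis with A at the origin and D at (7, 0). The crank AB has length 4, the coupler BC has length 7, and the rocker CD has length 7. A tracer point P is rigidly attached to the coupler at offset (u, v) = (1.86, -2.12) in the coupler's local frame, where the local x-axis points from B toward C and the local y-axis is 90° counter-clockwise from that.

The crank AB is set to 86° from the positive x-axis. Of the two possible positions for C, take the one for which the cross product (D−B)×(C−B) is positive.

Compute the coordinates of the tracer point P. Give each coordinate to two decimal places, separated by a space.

2.87 2.87

A=(0,0), D=(7.00,0)
B = A + 4.00·(cos86°, sin86°) = (0.2790, 3.9903)
|BD| = 7.8162
circle(B,7.00) ∩ circle(D,7.00): a=3.9081, h=5.8075
  candidates: C₊=(6.6043,6.9888) cross=45.393; C₋=(0.6748,-2.9985) cross=-45.393
  mode + wants cross > 0 → take C=(6.6043,6.9888) (cross=45.393)
ex = (C−B)/|BC| = (0.9036,0.4284); ey = (-0.4284,0.9036)
P = B + 1.86·ex + -2.12·ey = (2.8679,2.8714)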